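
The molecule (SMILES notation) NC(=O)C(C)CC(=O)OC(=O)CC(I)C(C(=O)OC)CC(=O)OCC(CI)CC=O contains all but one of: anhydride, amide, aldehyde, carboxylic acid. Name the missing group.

anhydride: present (CH2CO-O-COCH2 — two acyl groups sharing one oxygen, –C(=O)–O–C(=O)– → anhydride).
amide: present (H2NCO — –C(=O)NH2: carbonyl C bonded to C and to N → amide (the N is not a separate amine)).
aldehyde: present (CHO — terminal –CHO: carbonyl C bonded to H and C → aldehyde).
carboxylic acid: absent. In each of CH(COOCH3) and CH2COOCH2, the acyl oxygen is bonded to carbon (–O–C), not to H, so this is an ester. In H2NCO, the carbonyl is bonded to nitrogen, not to –OH; that is an amide.

carboxylic acid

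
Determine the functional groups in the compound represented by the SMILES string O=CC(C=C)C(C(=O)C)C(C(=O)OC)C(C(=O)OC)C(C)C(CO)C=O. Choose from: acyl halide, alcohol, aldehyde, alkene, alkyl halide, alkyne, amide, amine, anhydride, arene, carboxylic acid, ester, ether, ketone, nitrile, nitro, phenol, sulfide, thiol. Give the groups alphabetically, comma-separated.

Working along the chain:
  OHC: terminal –CHO: carbonyl C bonded to H and C → aldehyde.
  CH(CH=CH2): pendant –CH=CH2: C=C double bond → alkene.
  CH(COCH3): pendant –COCH3: carbonyl C bonded to two carbons → ketone.
  CH(COOCH3): pendant –COOCH3: carbonyl C bonded to C and –OCH3 → ester.
  CH(COOCH3): pendant –COOCH3: carbonyl C bonded to C and –OCH3 → ester.
  CH(CH2OH): pendant –CH2OH on an sp³ backbone C → alcohol.
  CHO: terminal –CHO: carbonyl C bonded to H and C → aldehyde.

alcohol, aldehyde, alkene, ester, ketone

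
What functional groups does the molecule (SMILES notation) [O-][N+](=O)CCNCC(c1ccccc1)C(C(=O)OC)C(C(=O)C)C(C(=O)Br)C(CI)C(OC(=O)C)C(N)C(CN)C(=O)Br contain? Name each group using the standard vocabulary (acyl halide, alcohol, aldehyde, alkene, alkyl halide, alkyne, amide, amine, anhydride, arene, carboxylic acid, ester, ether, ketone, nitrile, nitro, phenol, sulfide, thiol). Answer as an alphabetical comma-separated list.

–NO2 on carbon → nitro group.
C–N–C with sp³ carbons and no adjacent C=O → amine (secondary).
pendant –C6H5: benzene ring → arene.
pendant –COOCH3: carbonyl C bonded to C and –OCH3 → ester.
pendant –COCH3: carbonyl C bonded to two carbons → ketone.
pendant –C(=O)X: carbonyl C bonded to C and halogen → acyl halide.
pendant –CH2X: halogen on sp³ carbon → alkyl halide.
pendant –OC(=O)CH3: an acyloxy group → ester.
–NH2 on an sp³ carbon with no adjacent C=O → amine.
pendant –CH2NH2: N on sp³ C, no adjacent C=O → amine.
–C(=O)Br: carbonyl C bonded to C and to a halogen → acyl halide (not alkyl halide).

acyl halide, alkyl halide, amine, arene, ester, ketone, nitro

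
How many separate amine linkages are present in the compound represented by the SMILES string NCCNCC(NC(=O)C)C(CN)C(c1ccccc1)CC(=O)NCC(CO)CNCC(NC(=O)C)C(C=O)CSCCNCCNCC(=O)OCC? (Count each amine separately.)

Working along the chain:
  H2NCH2: –NH2 on an sp³ carbon with no adjacent C=O → amine.
  CH2NHCH2: C–N–C with sp³ carbons and no adjacent C=O → amine (secondary).
  CH(NHCOCH3): pendant –NHC(=O)CH3: N bonded to a carbonyl → amide (not amine).
  CH(CH2NH2): pendant –CH2NH2: N on sp³ C, no adjacent C=O → amine.
  CH(C6H5): pendant –C6H5: benzene ring → arene.
  CH2CONHCH2: –C(=O)–N– linkage → amide (the N is not an amine).
  CH(CH2OH): pendant –CH2OH on an sp³ backbone C → alcohol.
  CH2NHCH2: C–N–C with sp³ carbons and no adjacent C=O → amine (secondary).
  CH(NHCOCH3): pendant –NHC(=O)CH3: N bonded to a carbonyl → amide (not amine).
  CH(CHO): pendant –CHO: carbonyl C bonded to C and H → aldehyde.
  CH2SCH2: C–S–C linkage → sulfide (thioether).
  CH2NHCH2: C–N–C with sp³ carbons and no adjacent C=O → amine (secondary).
  CH2NHCH2: C–N–C with sp³ carbons and no adjacent C=O → amine (secondary).
  COOCH2CH3: –C(=O)OCH2CH3: carbonyl C bonded to C and to –OEt → ester.
Amine appears at: H2NCH2, CH2NHCH2, CH(CH2NH2), CH2NHCH2, CH2NHCH2, CH2NHCH2 → 6.

6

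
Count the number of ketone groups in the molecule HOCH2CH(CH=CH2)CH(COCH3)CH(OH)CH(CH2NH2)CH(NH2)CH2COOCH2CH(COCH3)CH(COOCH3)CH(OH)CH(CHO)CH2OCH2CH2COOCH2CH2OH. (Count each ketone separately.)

2

HO– on an sp³ carbon → alcohol.
pendant –CH=CH2: C=C double bond → alkene.
pendant –COCH3: carbonyl C bonded to two carbons → ketone.
–OH on an sp³ carbon → alcohol (secondary).
pendant –CH2NH2: N on sp³ C, no adjacent C=O → amine.
–NH2 on an sp³ carbon with no adjacent C=O → amine.
–C(=O)–O–C with C on the carbonyl side → ester.
pendant –COCH3: carbonyl C bonded to two carbons → ketone.
pendant –COOCH3: carbonyl C bonded to C and –OCH3 → ester.
–OH on an sp³ carbon → alcohol (secondary).
pendant –CHO: carbonyl C bonded to C and H → aldehyde.
C–O–C with sp³ carbons on both sides and no adjacent C=O → ether.
–C(=O)–O–C with C on the carbonyl side → ester.
–OH on an sp³ carbon → alcohol.
Ketone appears at: CH(COCH3), CH(COCH3) → 2.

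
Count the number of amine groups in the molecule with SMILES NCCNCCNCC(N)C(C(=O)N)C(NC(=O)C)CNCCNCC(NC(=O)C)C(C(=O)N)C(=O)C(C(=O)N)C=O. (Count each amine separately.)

6

Taking each segment in turn:
  H2NCH2: –NH2 on an sp³ carbon with no adjacent C=O → amine.
  CH2NHCH2: C–N–C with sp³ carbons and no adjacent C=O → amine (secondary).
  CH2NHCH2: C–N–C with sp³ carbons and no adjacent C=O → amine (secondary).
  CH(NH2): –NH2 on an sp³ carbon with no adjacent C=O → amine.
  CH(CONH2): pendant –CONH2: carbonyl C bonded to C and N → amide.
  CH(NHCOCH3): pendant –NHC(=O)CH3: N bonded to a carbonyl → amide (not amine).
  CH2NHCH2: C–N–C with sp³ carbons and no adjacent C=O → amine (secondary).
  CH2NHCH2: C–N–C with sp³ carbons and no adjacent C=O → amine (secondary).
  CH(NHCOCH3): pendant –NHC(=O)CH3: N bonded to a carbonyl → amide (not amine).
  CH(CONH2): pendant –CONH2: carbonyl C bonded to C and N → amide.
  CO: –C(=O)– with carbon on both sides → ketone.
  CH(CONH2): pendant –CONH2: carbonyl C bonded to C and N → amide.
  CHO: terminal –CHO: carbonyl C bonded to H and C → aldehyde.
Amine appears at: H2NCH2, CH2NHCH2, CH2NHCH2, CH(NH2), CH2NHCH2, CH2NHCH2 → 6.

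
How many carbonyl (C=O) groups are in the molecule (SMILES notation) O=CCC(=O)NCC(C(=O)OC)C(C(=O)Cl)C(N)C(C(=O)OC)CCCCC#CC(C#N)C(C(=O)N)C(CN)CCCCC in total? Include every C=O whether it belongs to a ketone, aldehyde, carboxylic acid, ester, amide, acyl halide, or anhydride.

6

OHC: aldehyde, 1 C=O (running total 1).
CH2CONHCH2: amide, 1 C=O (running total 2).
CH(COOCH3): ester, 1 C=O (running total 3).
CH(COCl): acyl halide, 1 C=O (running total 4).
CH(COOCH3): ester, 1 C=O (running total 5).
CH(CONH2): amide, 1 C=O (running total 6).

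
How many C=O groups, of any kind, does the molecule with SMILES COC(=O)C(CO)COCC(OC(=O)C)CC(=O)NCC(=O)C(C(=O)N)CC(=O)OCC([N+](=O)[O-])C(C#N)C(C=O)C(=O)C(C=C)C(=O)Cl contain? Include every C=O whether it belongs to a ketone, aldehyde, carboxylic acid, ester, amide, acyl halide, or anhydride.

9

CH3OOC: ester, 1 C=O (running total 1).
CH(OCOCH3): ester, 1 C=O (running total 2).
CH2CONHCH2: amide, 1 C=O (running total 3).
CO: ketone, 1 C=O (running total 4).
CH(CONH2): amide, 1 C=O (running total 5).
CH2COOCH2: ester, 1 C=O (running total 6).
CH(CHO): aldehyde, 1 C=O (running total 7).
CO: ketone, 1 C=O (running total 8).
COCl: acyl halide, 1 C=O (running total 9).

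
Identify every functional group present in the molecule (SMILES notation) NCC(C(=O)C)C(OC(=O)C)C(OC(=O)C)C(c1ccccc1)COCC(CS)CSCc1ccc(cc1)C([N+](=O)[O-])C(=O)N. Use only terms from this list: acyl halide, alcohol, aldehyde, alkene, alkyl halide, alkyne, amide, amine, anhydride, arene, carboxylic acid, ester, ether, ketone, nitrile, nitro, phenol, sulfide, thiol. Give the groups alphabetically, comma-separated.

Taking each segment in turn:
  H2NCH2: –NH2 on an sp³ carbon with no adjacent C=O → amine.
  CH(COCH3): pendant –COCH3: carbonyl C bonded to two carbons → ketone.
  CH(OCOCH3): pendant –OC(=O)CH3: an acyloxy group → ester.
  CH(OCOCH3): pendant –OC(=O)CH3: an acyloxy group → ester.
  CH(C6H5): pendant –C6H5: benzene ring → arene.
  CH2OCH2: C–O–C with sp³ carbons on both sides and no adjacent C=O → ether.
  CH(CH2SH): pendant –CH2SH → thiol.
  CH2SCH2: C–S–C linkage → sulfide (thioether).
  C6H4: para-disubstituted benzene ring → arene.
  CH(NO2): –NO2 on an sp³ carbon → nitro (the N=O is not a carbonyl).
  CONH2: –C(=O)NH2: carbonyl C bonded to C and to N → amide (the N is not a separate amine).

amide, amine, arene, ester, ether, ketone, nitro, sulfide, thiol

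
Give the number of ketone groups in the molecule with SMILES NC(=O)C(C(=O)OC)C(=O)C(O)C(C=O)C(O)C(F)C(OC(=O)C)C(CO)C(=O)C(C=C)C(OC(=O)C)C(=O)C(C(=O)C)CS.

Reading the structure from left to right:
  H2NCO: –C(=O)NH2: carbonyl C bonded to C and to N → amide (the N is not a separate amine).
  CH(COOCH3): pendant –COOCH3: carbonyl C bonded to C and –OCH3 → ester.
  CO: –C(=O)– with carbon on both sides → ketone.
  CH(OH): –OH on an sp³ carbon → alcohol (secondary).
  CH(CHO): pendant –CHO: carbonyl C bonded to C and H → aldehyde.
  CH(OH): –OH on an sp³ carbon → alcohol (secondary).
  CH(F): halogen on an sp³ carbon → alkyl halide.
  CH(OCOCH3): pendant –OC(=O)CH3: an acyloxy group → ester.
  CH(CH2OH): pendant –CH2OH on an sp³ backbone C → alcohol.
  CO: –C(=O)– with carbon on both sides → ketone.
  CH(CH=CH2): pendant –CH=CH2: C=C double bond → alkene.
  CH(OCOCH3): pendant –OC(=O)CH3: an acyloxy group → ester.
  CO: –C(=O)– with carbon on both sides → ketone.
  CH(COCH3): pendant –COCH3: carbonyl C bonded to two carbons → ketone.
  CH2SH: –SH on an sp³ carbon → thiol.
Ketone appears at: CO, CO, CO, CH(COCH3) → 4.

4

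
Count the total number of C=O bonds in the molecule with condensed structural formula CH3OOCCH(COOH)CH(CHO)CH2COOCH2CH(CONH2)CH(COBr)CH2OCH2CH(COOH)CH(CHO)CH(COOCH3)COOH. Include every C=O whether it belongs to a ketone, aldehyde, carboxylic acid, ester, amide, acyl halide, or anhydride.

10

CH3OOC: ester, 1 C=O (running total 1).
CH(COOH): carboxylic acid, 1 C=O (running total 2).
CH(CHO): aldehyde, 1 C=O (running total 3).
CH2COOCH2: ester, 1 C=O (running total 4).
CH(CONH2): amide, 1 C=O (running total 5).
CH(COBr): acyl halide, 1 C=O (running total 6).
CH(COOH): carboxylic acid, 1 C=O (running total 7).
CH(CHO): aldehyde, 1 C=O (running total 8).
CH(COOCH3): ester, 1 C=O (running total 9).
COOH: carboxylic acid, 1 C=O (running total 10).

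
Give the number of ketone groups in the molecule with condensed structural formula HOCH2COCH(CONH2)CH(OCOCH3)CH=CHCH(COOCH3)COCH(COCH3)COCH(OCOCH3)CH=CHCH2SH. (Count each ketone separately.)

Working along the chain:
  HOCH2: HO– on an sp³ carbon → alcohol.
  CO: –C(=O)– with carbon on both sides → ketone.
  CH(CONH2): pendant –CONH2: carbonyl C bonded to C and N → amide.
  CH(OCOCH3): pendant –OC(=O)CH3: an acyloxy group → ester.
  CH=CH: C=C double bond → alkene.
  CH(COOCH3): pendant –COOCH3: carbonyl C bonded to C and –OCH3 → ester.
  CO: –C(=O)– with carbon on both sides → ketone.
  CH(COCH3): pendant –COCH3: carbonyl C bonded to two carbons → ketone.
  CO: –C(=O)– with carbon on both sides → ketone.
  CH(OCOCH3): pendant –OC(=O)CH3: an acyloxy group → ester.
  CH=CH: C=C double bond → alkene.
  CH2SH: –SH on an sp³ carbon → thiol.
Ketone appears at: CO, CO, CH(COCH3), CO → 4.

4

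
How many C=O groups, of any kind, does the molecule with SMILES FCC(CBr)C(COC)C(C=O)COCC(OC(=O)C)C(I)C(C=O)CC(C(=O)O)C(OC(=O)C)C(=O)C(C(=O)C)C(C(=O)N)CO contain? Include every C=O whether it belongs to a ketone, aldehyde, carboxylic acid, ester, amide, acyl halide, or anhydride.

8

CH(CHO): aldehyde, 1 C=O (running total 1).
CH(OCOCH3): ester, 1 C=O (running total 2).
CH(CHO): aldehyde, 1 C=O (running total 3).
CH(COOH): carboxylic acid, 1 C=O (running total 4).
CH(OCOCH3): ester, 1 C=O (running total 5).
CO: ketone, 1 C=O (running total 6).
CH(COCH3): ketone, 1 C=O (running total 7).
CH(CONH2): amide, 1 C=O (running total 8).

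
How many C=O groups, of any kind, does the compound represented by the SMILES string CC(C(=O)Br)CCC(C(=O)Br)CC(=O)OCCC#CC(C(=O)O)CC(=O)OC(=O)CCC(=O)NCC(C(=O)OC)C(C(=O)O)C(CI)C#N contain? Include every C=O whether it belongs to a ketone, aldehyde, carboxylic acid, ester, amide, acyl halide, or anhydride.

CH(COBr): acyl halide, 1 C=O (running total 1).
CH(COBr): acyl halide, 1 C=O (running total 2).
CH2COOCH2: ester, 1 C=O (running total 3).
CH(COOH): carboxylic acid, 1 C=O (running total 4).
CH2CO-O-COCH2: anhydride, 2 C=O (running total 6).
CH2CONHCH2: amide, 1 C=O (running total 7).
CH(COOCH3): ester, 1 C=O (running total 8).
CH(COOH): carboxylic acid, 1 C=O (running total 9).

9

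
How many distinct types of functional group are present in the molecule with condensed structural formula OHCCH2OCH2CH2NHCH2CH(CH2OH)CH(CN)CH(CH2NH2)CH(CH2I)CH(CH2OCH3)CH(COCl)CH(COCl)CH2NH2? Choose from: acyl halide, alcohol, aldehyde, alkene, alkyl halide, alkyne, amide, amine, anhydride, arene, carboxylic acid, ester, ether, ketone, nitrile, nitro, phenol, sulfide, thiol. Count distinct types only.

7

terminal –CHO: carbonyl C bonded to H and C → aldehyde.
C–O–C with sp³ carbons on both sides and no adjacent C=O → ether.
C–N–C with sp³ carbons and no adjacent C=O → amine (secondary).
pendant –CH2OH on an sp³ backbone C → alcohol.
pendant –C≡N: nitrile.
pendant –CH2NH2: N on sp³ C, no adjacent C=O → amine.
pendant –CH2X: halogen on sp³ carbon → alkyl halide.
pendant –CH2OCH3: C–O–C linkage → ether.
pendant –C(=O)X: carbonyl C bonded to C and halogen → acyl halide.
pendant –C(=O)X: carbonyl C bonded to C and halogen → acyl halide.
–NH2 on an sp³ carbon with no adjacent C=O → amine.
Distinct types present: acyl halide, alcohol, aldehyde, alkyl halide, amine, ether, nitrile.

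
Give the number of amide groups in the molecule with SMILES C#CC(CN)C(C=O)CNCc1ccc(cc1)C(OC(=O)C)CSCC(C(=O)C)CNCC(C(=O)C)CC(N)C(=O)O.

C≡C triple bond → alkyne.
pendant –CH2NH2: N on sp³ C, no adjacent C=O → amine.
pendant –CHO: carbonyl C bonded to C and H → aldehyde.
C–N–C with sp³ carbons and no adjacent C=O → amine (secondary).
para-disubstituted benzene ring → arene.
pendant –OC(=O)CH3: an acyloxy group → ester.
C–S–C linkage → sulfide (thioether).
pendant –COCH3: carbonyl C bonded to two carbons → ketone.
C–N–C with sp³ carbons and no adjacent C=O → amine (secondary).
pendant –COCH3: carbonyl C bonded to two carbons → ketone.
–NH2 on an sp³ carbon with no adjacent C=O → amine.
–COOH: carbonyl C bonded to –OH and C → carboxylic acid (the –OH is not a separate alcohol).
No segment is a amide: CH(CH2NH2) is amine, not amide; CH2NHCH2 is amine, not amide; CH2NHCH2 is amine, not amide. → 0.

0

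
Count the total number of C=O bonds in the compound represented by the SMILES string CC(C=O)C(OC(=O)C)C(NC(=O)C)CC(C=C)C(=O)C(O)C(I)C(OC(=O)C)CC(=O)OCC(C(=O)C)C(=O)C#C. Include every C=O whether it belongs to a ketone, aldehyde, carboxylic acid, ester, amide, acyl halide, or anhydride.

8

CH(CHO): aldehyde, 1 C=O (running total 1).
CH(OCOCH3): ester, 1 C=O (running total 2).
CH(NHCOCH3): amide, 1 C=O (running total 3).
CO: ketone, 1 C=O (running total 4).
CH(OCOCH3): ester, 1 C=O (running total 5).
CH2COOCH2: ester, 1 C=O (running total 6).
CH(COCH3): ketone, 1 C=O (running total 7).
CO: ketone, 1 C=O (running total 8).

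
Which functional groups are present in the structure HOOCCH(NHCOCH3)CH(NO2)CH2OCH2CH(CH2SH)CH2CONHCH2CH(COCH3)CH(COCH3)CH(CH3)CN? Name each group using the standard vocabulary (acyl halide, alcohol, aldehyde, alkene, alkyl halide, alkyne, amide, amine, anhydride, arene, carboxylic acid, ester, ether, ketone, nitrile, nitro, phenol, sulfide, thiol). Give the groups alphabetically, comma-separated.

Reading the structure from left to right:
  HOOC: –COOH: carbonyl C bonded to –OH and C → carboxylic acid (the –OH is not a separate alcohol).
  CH(NHCOCH3): pendant –NHC(=O)CH3: N bonded to a carbonyl → amide (not amine).
  CH(NO2): –NO2 on an sp³ carbon → nitro (the N=O is not a carbonyl).
  CH2OCH2: C–O–C with sp³ carbons on both sides and no adjacent C=O → ether.
  CH(CH2SH): pendant –CH2SH → thiol.
  CH2CONHCH2: –C(=O)–N– linkage → amide (the N is not an amine).
  CH(COCH3): pendant –COCH3: carbonyl C bonded to two carbons → ketone.
  CH(COCH3): pendant –COCH3: carbonyl C bonded to two carbons → ketone.
  CN: –C≡N: carbon triple-bonded to nitrogen → nitrile.

amide, carboxylic acid, ether, ketone, nitrile, nitro, thiol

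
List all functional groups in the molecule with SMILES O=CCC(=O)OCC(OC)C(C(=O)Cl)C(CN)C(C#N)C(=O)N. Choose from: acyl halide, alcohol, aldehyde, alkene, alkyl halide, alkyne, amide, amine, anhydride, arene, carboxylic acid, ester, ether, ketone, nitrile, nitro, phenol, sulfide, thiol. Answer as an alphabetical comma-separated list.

acyl halide, aldehyde, amide, amine, ester, ether, nitrile

Reading the structure from left to right:
  OHC: terminal –CHO: carbonyl C bonded to H and C → aldehyde.
  CH2COOCH2: –C(=O)–O–C with C on the carbonyl side → ester.
  CH(OCH3): pendant –OCH3: C–O–C with sp³ C, no adjacent C=O → ether.
  CH(COCl): pendant –C(=O)X: carbonyl C bonded to C and halogen → acyl halide.
  CH(CH2NH2): pendant –CH2NH2: N on sp³ C, no adjacent C=O → amine.
  CH(CN): pendant –C≡N: nitrile.
  CONH2: –C(=O)NH2: carbonyl C bonded to C and to N → amide (the N is not a separate amine).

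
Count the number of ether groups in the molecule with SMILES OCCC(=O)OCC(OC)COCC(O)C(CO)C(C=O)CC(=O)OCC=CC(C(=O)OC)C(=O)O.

2

Taking each segment in turn:
  HOCH2: HO– on an sp³ carbon → alcohol.
  CH2COOCH2: –C(=O)–O–C with C on the carbonyl side → ester.
  CH(OCH3): pendant –OCH3: C–O–C with sp³ C, no adjacent C=O → ether.
  CH2OCH2: C–O–C with sp³ carbons on both sides and no adjacent C=O → ether.
  CH(OH): –OH on an sp³ carbon → alcohol (secondary).
  CH(CH2OH): pendant –CH2OH on an sp³ backbone C → alcohol.
  CH(CHO): pendant –CHO: carbonyl C bonded to C and H → aldehyde.
  CH2COOCH2: –C(=O)–O–C with C on the carbonyl side → ester.
  CH=CH: C=C double bond → alkene.
  CH(COOCH3): pendant –COOCH3: carbonyl C bonded to C and –OCH3 → ester.
  COOH: –COOH: carbonyl C bonded to –OH and C → carboxylic acid (the –OH is not a separate alcohol).
Ether appears at: CH(OCH3), CH2OCH2 → 2.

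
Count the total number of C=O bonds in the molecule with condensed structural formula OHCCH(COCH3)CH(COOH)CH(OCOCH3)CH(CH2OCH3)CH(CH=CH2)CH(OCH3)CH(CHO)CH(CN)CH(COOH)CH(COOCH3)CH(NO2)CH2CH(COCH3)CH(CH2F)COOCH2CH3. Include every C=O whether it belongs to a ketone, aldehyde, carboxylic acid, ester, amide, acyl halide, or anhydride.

OHC: aldehyde, 1 C=O (running total 1).
CH(COCH3): ketone, 1 C=O (running total 2).
CH(COOH): carboxylic acid, 1 C=O (running total 3).
CH(OCOCH3): ester, 1 C=O (running total 4).
CH(CHO): aldehyde, 1 C=O (running total 5).
CH(COOH): carboxylic acid, 1 C=O (running total 6).
CH(COOCH3): ester, 1 C=O (running total 7).
CH(COCH3): ketone, 1 C=O (running total 8).
COOCH2CH3: ester, 1 C=O (running total 9).

9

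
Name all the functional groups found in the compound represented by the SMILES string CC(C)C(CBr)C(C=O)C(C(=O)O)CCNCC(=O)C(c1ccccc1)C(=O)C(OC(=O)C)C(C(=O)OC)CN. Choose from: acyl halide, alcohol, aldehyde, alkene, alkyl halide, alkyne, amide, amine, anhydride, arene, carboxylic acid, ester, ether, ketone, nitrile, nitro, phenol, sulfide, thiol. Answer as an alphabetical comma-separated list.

pendant –CH2X: halogen on sp³ carbon → alkyl halide.
pendant –CHO: carbonyl C bonded to C and H → aldehyde.
pendant –COOH: carbonyl C bonded to C and –OH → carboxylic acid.
C–N–C with sp³ carbons and no adjacent C=O → amine (secondary).
–C(=O)– with carbon on both sides → ketone.
pendant –C6H5: benzene ring → arene.
–C(=O)– with carbon on both sides → ketone.
pendant –OC(=O)CH3: an acyloxy group → ester.
pendant –COOCH3: carbonyl C bonded to C and –OCH3 → ester.
–NH2 on an sp³ carbon with no adjacent C=O → amine.

aldehyde, alkyl halide, amine, arene, carboxylic acid, ester, ketone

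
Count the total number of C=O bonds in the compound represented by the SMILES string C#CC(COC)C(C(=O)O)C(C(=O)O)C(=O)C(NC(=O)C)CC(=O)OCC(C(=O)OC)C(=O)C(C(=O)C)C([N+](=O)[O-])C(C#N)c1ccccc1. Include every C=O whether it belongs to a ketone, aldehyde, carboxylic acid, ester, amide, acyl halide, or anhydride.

8

CH(COOH): carboxylic acid, 1 C=O (running total 1).
CH(COOH): carboxylic acid, 1 C=O (running total 2).
CO: ketone, 1 C=O (running total 3).
CH(NHCOCH3): amide, 1 C=O (running total 4).
CH2COOCH2: ester, 1 C=O (running total 5).
CH(COOCH3): ester, 1 C=O (running total 6).
CO: ketone, 1 C=O (running total 7).
CH(COCH3): ketone, 1 C=O (running total 8).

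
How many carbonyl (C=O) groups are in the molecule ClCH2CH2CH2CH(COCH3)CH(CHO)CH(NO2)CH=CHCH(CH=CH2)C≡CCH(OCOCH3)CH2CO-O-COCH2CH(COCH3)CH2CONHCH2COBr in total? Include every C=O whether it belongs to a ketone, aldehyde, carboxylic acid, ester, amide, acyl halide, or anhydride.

8

CH(COCH3): ketone, 1 C=O (running total 1).
CH(CHO): aldehyde, 1 C=O (running total 2).
CH(OCOCH3): ester, 1 C=O (running total 3).
CH2CO-O-COCH2: anhydride, 2 C=O (running total 5).
CH(COCH3): ketone, 1 C=O (running total 6).
CH2CONHCH2: amide, 1 C=O (running total 7).
COBr: acyl halide, 1 C=O (running total 8).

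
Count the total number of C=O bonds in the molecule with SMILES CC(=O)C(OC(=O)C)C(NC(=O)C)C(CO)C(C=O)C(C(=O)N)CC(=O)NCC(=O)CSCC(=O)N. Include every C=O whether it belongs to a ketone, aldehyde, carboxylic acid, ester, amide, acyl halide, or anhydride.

8

CO: ketone, 1 C=O (running total 1).
CH(OCOCH3): ester, 1 C=O (running total 2).
CH(NHCOCH3): amide, 1 C=O (running total 3).
CH(CHO): aldehyde, 1 C=O (running total 4).
CH(CONH2): amide, 1 C=O (running total 5).
CH2CONHCH2: amide, 1 C=O (running total 6).
CO: ketone, 1 C=O (running total 7).
CONH2: amide, 1 C=O (running total 8).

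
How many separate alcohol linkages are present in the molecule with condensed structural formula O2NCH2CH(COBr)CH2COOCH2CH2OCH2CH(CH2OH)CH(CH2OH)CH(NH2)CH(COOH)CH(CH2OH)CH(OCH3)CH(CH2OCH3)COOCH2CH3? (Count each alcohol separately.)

3

–NO2 on carbon → nitro group.
pendant –C(=O)X: carbonyl C bonded to C and halogen → acyl halide.
–C(=O)–O–C with C on the carbonyl side → ester.
C–O–C with sp³ carbons on both sides and no adjacent C=O → ether.
pendant –CH2OH on an sp³ backbone C → alcohol.
pendant –CH2OH on an sp³ backbone C → alcohol.
–NH2 on an sp³ carbon with no adjacent C=O → amine.
pendant –COOH: carbonyl C bonded to C and –OH → carboxylic acid.
pendant –CH2OH on an sp³ backbone C → alcohol.
pendant –OCH3: C–O–C with sp³ C, no adjacent C=O → ether.
pendant –CH2OCH3: C–O–C linkage → ether.
–C(=O)OCH2CH3: carbonyl C bonded to C and to –OEt → ester.
Alcohol appears at: CH(CH2OH), CH(CH2OH), CH(CH2OH) → 3.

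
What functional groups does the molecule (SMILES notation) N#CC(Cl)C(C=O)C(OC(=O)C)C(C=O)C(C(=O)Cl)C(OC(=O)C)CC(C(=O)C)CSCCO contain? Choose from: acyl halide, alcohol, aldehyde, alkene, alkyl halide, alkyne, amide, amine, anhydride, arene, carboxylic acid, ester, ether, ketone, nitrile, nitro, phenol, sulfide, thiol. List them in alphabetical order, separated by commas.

Taking each segment in turn:
  N≡C: N≡C–: carbon triple-bonded to nitrogen → nitrile.
  CH(Cl): halogen on an sp³ carbon → alkyl halide.
  CH(CHO): pendant –CHO: carbonyl C bonded to C and H → aldehyde.
  CH(OCOCH3): pendant –OC(=O)CH3: an acyloxy group → ester.
  CH(CHO): pendant –CHO: carbonyl C bonded to C and H → aldehyde.
  CH(COCl): pendant –C(=O)X: carbonyl C bonded to C and halogen → acyl halide.
  CH(OCOCH3): pendant –OC(=O)CH3: an acyloxy group → ester.
  CH(COCH3): pendant –COCH3: carbonyl C bonded to two carbons → ketone.
  CH2SCH2: C–S–C linkage → sulfide (thioether).
  CH2OH: –OH on an sp³ carbon → alcohol.

acyl halide, alcohol, aldehyde, alkyl halide, ester, ketone, nitrile, sulfide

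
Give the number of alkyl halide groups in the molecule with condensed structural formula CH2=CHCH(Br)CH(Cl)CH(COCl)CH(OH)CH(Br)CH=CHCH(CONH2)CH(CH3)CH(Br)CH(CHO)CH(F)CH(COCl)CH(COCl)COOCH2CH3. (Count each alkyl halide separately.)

5

Reading the structure from left to right:
  CH2=CH: C=C double bond → alkene.
  CH(Br): halogen on an sp³ carbon → alkyl halide.
  CH(Cl): halogen on an sp³ carbon → alkyl halide.
  CH(COCl): pendant –C(=O)X: carbonyl C bonded to C and halogen → acyl halide.
  CH(OH): –OH on an sp³ carbon → alcohol (secondary).
  CH(Br): halogen on an sp³ carbon → alkyl halide.
  CH=CH: C=C double bond → alkene.
  CH(CONH2): pendant –CONH2: carbonyl C bonded to C and N → amide.
  CH(Br): halogen on an sp³ carbon → alkyl halide.
  CH(CHO): pendant –CHO: carbonyl C bonded to C and H → aldehyde.
  CH(F): halogen on an sp³ carbon → alkyl halide.
  CH(COCl): pendant –C(=O)X: carbonyl C bonded to C and halogen → acyl halide.
  CH(COCl): pendant –C(=O)X: carbonyl C bonded to C and halogen → acyl halide.
  COOCH2CH3: –C(=O)OCH2CH3: carbonyl C bonded to C and to –OEt → ester.
Alkyl halide appears at: CH(Br), CH(Cl), CH(Br), CH(Br), CH(F) → 5.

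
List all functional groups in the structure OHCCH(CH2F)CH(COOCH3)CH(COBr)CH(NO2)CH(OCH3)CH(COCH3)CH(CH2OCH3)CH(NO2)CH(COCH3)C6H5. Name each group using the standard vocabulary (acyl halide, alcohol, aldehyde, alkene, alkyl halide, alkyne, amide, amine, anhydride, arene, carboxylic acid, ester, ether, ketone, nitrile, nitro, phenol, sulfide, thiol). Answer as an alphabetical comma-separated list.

acyl halide, aldehyde, alkyl halide, arene, ester, ether, ketone, nitro

terminal –CHO: carbonyl C bonded to H and C → aldehyde.
pendant –CH2X: halogen on sp³ carbon → alkyl halide.
pendant –COOCH3: carbonyl C bonded to C and –OCH3 → ester.
pendant –C(=O)X: carbonyl C bonded to C and halogen → acyl halide.
–NO2 on an sp³ carbon → nitro (the N=O is not a carbonyl).
pendant –OCH3: C–O–C with sp³ C, no adjacent C=O → ether.
pendant –COCH3: carbonyl C bonded to two carbons → ketone.
pendant –CH2OCH3: C–O–C linkage → ether.
–NO2 on an sp³ carbon → nitro (the N=O is not a carbonyl).
pendant –COCH3: carbonyl C bonded to two carbons → ketone.
–C6H5 phenyl ring → arene.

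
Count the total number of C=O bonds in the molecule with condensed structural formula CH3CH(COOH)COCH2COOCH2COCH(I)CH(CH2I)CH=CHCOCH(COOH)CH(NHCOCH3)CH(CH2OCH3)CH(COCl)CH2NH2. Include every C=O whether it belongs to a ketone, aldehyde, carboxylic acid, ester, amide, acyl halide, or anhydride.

CH(COOH): carboxylic acid, 1 C=O (running total 1).
CO: ketone, 1 C=O (running total 2).
CH2COOCH2: ester, 1 C=O (running total 3).
CO: ketone, 1 C=O (running total 4).
CO: ketone, 1 C=O (running total 5).
CH(COOH): carboxylic acid, 1 C=O (running total 6).
CH(NHCOCH3): amide, 1 C=O (running total 7).
CH(COCl): acyl halide, 1 C=O (running total 8).

8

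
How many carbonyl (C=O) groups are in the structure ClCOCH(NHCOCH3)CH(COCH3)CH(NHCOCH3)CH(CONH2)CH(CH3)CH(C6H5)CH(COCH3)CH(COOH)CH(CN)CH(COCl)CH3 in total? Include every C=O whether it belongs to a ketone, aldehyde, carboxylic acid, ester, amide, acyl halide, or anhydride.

ClCO: acyl halide, 1 C=O (running total 1).
CH(NHCOCH3): amide, 1 C=O (running total 2).
CH(COCH3): ketone, 1 C=O (running total 3).
CH(NHCOCH3): amide, 1 C=O (running total 4).
CH(CONH2): amide, 1 C=O (running total 5).
CH(COCH3): ketone, 1 C=O (running total 6).
CH(COOH): carboxylic acid, 1 C=O (running total 7).
CH(COCl): acyl halide, 1 C=O (running total 8).

8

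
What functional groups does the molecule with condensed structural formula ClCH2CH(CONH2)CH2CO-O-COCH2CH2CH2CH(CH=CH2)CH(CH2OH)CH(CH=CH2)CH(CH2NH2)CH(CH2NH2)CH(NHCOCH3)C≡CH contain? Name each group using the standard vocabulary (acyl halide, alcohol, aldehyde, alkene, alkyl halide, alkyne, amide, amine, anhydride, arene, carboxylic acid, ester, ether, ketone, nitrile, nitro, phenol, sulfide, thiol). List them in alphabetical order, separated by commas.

alcohol, alkene, alkyl halide, alkyne, amide, amine, anhydride

Working along the chain:
  ClCH2: halogen on an sp³ carbon → alkyl halide.
  CH(CONH2): pendant –CONH2: carbonyl C bonded to C and N → amide.
  CH2CO-O-COCH2: two acyl groups sharing one oxygen, –C(=O)–O–C(=O)– → anhydride.
  CH(CH=CH2): pendant –CH=CH2: C=C double bond → alkene.
  CH(CH2OH): pendant –CH2OH on an sp³ backbone C → alcohol.
  CH(CH=CH2): pendant –CH=CH2: C=C double bond → alkene.
  CH(CH2NH2): pendant –CH2NH2: N on sp³ C, no adjacent C=O → amine.
  CH(CH2NH2): pendant –CH2NH2: N on sp³ C, no adjacent C=O → amine.
  CH(NHCOCH3): pendant –NHC(=O)CH3: N bonded to a carbonyl → amide (not amine).
  C≡CH: C≡C triple bond → alkyne.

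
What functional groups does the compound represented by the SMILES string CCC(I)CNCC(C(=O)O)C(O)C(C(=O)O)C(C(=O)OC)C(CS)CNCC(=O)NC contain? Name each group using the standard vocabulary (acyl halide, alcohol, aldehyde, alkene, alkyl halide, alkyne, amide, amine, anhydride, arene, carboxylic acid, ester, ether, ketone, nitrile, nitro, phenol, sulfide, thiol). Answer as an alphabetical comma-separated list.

alcohol, alkyl halide, amide, amine, carboxylic acid, ester, thiol

Taking each segment in turn:
  CH(I): halogen on an sp³ carbon → alkyl halide.
  CH2NHCH2: C–N–C with sp³ carbons and no adjacent C=O → amine (secondary).
  CH(COOH): pendant –COOH: carbonyl C bonded to C and –OH → carboxylic acid.
  CH(OH): –OH on an sp³ carbon → alcohol (secondary).
  CH(COOH): pendant –COOH: carbonyl C bonded to C and –OH → carboxylic acid.
  CH(COOCH3): pendant –COOCH3: carbonyl C bonded to C and –OCH3 → ester.
  CH(CH2SH): pendant –CH2SH → thiol.
  CH2NHCH2: C–N–C with sp³ carbons and no adjacent C=O → amine (secondary).
  CONHCH3: –C(=O)NHCH3: carbonyl C bonded to C and to N → amide (the N is not an amine).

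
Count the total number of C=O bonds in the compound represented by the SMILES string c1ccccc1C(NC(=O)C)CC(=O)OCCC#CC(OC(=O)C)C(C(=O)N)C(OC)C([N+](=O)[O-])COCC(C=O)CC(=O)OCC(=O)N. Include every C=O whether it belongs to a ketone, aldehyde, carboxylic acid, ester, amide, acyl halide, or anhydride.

CH(NHCOCH3): amide, 1 C=O (running total 1).
CH2COOCH2: ester, 1 C=O (running total 2).
CH(OCOCH3): ester, 1 C=O (running total 3).
CH(CONH2): amide, 1 C=O (running total 4).
CH(CHO): aldehyde, 1 C=O (running total 5).
CH2COOCH2: ester, 1 C=O (running total 6).
CONH2: amide, 1 C=O (running total 7).

7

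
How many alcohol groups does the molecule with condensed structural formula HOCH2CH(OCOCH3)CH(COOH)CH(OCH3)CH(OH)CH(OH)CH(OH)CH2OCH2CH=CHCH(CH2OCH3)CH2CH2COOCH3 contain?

4

Reading the structure from left to right:
  HOCH2: HO– on an sp³ carbon → alcohol.
  CH(OCOCH3): pendant –OC(=O)CH3: an acyloxy group → ester.
  CH(COOH): pendant –COOH: carbonyl C bonded to C and –OH → carboxylic acid.
  CH(OCH3): pendant –OCH3: C–O–C with sp³ C, no adjacent C=O → ether.
  CH(OH): –OH on an sp³ carbon → alcohol (secondary).
  CH(OH): –OH on an sp³ carbon → alcohol (secondary).
  CH(OH): –OH on an sp³ carbon → alcohol (secondary).
  CH2OCH2: C–O–C with sp³ carbons on both sides and no adjacent C=O → ether.
  CH=CH: C=C double bond → alkene.
  CH(CH2OCH3): pendant –CH2OCH3: C–O–C linkage → ether.
  COOCH3: –C(=O)OCH3: carbonyl C bonded to C and to –OCH3 → ester (not ketone + ether).
Alcohol appears at: HOCH2, CH(OH), CH(OH), CH(OH) → 4.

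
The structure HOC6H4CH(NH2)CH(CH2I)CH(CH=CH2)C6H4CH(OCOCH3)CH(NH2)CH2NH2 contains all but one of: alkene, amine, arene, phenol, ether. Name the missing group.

alkene: present (CH(CH=CH2) — pendant –CH=CH2: C=C double bond → alkene).
arene: present (HOC6H4 — –OH attached directly to an aromatic ring → phenol (not alcohol); the ring itself is an arene).
phenol: present (HOC6H4 — –OH attached directly to an aromatic ring → phenol (not alcohol); the ring itself is an arene).
amine: present (CH(NH2) — –NH2 on an sp³ carbon with no adjacent C=O → amine).
ether: absent. In CH(OCOCH3), the C–O–C oxygen is adjacent to a C=O, so it belongs to an ester, not an ether.

ether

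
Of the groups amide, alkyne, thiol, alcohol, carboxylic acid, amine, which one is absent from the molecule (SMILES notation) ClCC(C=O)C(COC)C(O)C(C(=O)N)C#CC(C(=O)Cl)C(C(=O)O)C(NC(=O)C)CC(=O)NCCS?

amide: present (CH(CONH2) — pendant –CONH2: carbonyl C bonded to C and N → amide).
thiol: present (CH2SH — –SH on an sp³ carbon → thiol).
alkyne: present (C≡C — C≡C triple bond → alkyne).
carboxylic acid: present (CH(COOH) — pendant –COOH: carbonyl C bonded to C and –OH → carboxylic acid).
alcohol: present (CH(OH) — –OH on an sp³ carbon → alcohol (secondary)).
amine: absent. In each of CH(CONH2), CH(NHCOCH3) and CH2CONHCH2, the nitrogen is bonded directly to a carbonyl carbon, making it part of an amide, not a free amine.

amine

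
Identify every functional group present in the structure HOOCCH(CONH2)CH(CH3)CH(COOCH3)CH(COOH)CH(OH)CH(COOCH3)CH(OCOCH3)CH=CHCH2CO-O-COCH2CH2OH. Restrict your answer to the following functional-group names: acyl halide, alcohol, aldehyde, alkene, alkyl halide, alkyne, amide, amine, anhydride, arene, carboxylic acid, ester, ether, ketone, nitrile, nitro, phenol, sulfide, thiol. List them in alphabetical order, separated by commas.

alcohol, alkene, amide, anhydride, carboxylic acid, ester

–COOH: carbonyl C bonded to –OH and C → carboxylic acid (the –OH is not a separate alcohol).
pendant –CONH2: carbonyl C bonded to C and N → amide.
pendant –COOCH3: carbonyl C bonded to C and –OCH3 → ester.
pendant –COOH: carbonyl C bonded to C and –OH → carboxylic acid.
–OH on an sp³ carbon → alcohol (secondary).
pendant –COOCH3: carbonyl C bonded to C and –OCH3 → ester.
pendant –OC(=O)CH3: an acyloxy group → ester.
C=C double bond → alkene.
two acyl groups sharing one oxygen, –C(=O)–O–C(=O)– → anhydride.
–OH on an sp³ carbon → alcohol.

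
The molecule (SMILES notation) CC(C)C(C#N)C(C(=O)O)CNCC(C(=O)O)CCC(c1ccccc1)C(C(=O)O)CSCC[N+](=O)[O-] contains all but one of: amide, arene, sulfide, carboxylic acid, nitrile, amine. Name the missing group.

amine: present (CH2NHCH2 — C–N–C with sp³ carbons and no adjacent C=O → amine (secondary)).
carboxylic acid: present (CH(COOH) — pendant –COOH: carbonyl C bonded to C and –OH → carboxylic acid).
arene: present (CH(C6H5) — pendant –C6H5: benzene ring → arene).
sulfide: present (CH2SCH2 — C–S–C linkage → sulfide (thioether)).
nitrile: present (CH(CN) — pendant –C≡N: nitrile).
amide: no segment matches this pattern.

amide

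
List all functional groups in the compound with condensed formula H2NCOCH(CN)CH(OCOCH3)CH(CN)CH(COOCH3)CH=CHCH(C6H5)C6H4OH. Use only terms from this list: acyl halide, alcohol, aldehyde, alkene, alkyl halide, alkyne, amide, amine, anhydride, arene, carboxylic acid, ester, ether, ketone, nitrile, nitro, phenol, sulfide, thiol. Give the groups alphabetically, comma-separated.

alkene, amide, arene, ester, nitrile, phenol

Taking each segment in turn:
  H2NCO: –C(=O)NH2: carbonyl C bonded to C and to N → amide (the N is not a separate amine).
  CH(CN): pendant –C≡N: nitrile.
  CH(OCOCH3): pendant –OC(=O)CH3: an acyloxy group → ester.
  CH(CN): pendant –C≡N: nitrile.
  CH(COOCH3): pendant –COOCH3: carbonyl C bonded to C and –OCH3 → ester.
  CH=CH: C=C double bond → alkene.
  CH(C6H5): pendant –C6H5: benzene ring → arene.
  C6H4OH: –OH attached directly to an aromatic ring → phenol (not alcohol); the ring itself is an arene.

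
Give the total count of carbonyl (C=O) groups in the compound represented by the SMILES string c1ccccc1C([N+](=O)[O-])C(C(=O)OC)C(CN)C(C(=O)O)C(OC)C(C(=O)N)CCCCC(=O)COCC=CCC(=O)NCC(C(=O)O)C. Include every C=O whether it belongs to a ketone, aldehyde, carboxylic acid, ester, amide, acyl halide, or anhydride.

CH(COOCH3): ester, 1 C=O (running total 1).
CH(COOH): carboxylic acid, 1 C=O (running total 2).
CH(CONH2): amide, 1 C=O (running total 3).
CO: ketone, 1 C=O (running total 4).
CH2CONHCH2: amide, 1 C=O (running total 5).
CH(COOH): carboxylic acid, 1 C=O (running total 6).

6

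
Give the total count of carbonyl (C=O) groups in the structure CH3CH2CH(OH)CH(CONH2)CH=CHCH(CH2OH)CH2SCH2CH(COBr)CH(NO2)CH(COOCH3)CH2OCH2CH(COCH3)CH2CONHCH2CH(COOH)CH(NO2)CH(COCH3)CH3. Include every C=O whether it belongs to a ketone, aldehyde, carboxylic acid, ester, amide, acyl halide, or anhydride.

CH(CONH2): amide, 1 C=O (running total 1).
CH(COBr): acyl halide, 1 C=O (running total 2).
CH(COOCH3): ester, 1 C=O (running total 3).
CH(COCH3): ketone, 1 C=O (running total 4).
CH2CONHCH2: amide, 1 C=O (running total 5).
CH(COOH): carboxylic acid, 1 C=O (running total 6).
CH(COCH3): ketone, 1 C=O (running total 7).

7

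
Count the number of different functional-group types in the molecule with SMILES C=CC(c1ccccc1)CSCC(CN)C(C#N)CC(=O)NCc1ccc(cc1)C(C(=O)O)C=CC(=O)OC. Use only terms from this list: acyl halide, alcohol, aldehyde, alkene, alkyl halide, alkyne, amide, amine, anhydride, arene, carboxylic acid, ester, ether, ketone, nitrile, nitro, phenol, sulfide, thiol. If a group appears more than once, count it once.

8

C=C double bond → alkene.
pendant –C6H5: benzene ring → arene.
C–S–C linkage → sulfide (thioether).
pendant –CH2NH2: N on sp³ C, no adjacent C=O → amine.
pendant –C≡N: nitrile.
–C(=O)–N– linkage → amide (the N is not an amine).
para-disubstituted benzene ring → arene.
pendant –COOH: carbonyl C bonded to C and –OH → carboxylic acid.
C=C double bond → alkene.
–C(=O)OCH3: carbonyl C bonded to C and to –OCH3 → ester (not ketone + ether).
Distinct types present: alkene, amide, amine, arene, carboxylic acid, ester, nitrile, sulfide.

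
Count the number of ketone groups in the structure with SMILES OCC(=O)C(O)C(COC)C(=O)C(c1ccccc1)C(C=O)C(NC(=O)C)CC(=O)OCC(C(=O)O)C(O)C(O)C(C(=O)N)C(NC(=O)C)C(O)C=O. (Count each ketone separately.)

2

Taking each segment in turn:
  HOCH2: HO– on an sp³ carbon → alcohol.
  CO: –C(=O)– with carbon on both sides → ketone.
  CH(OH): –OH on an sp³ carbon → alcohol (secondary).
  CH(CH2OCH3): pendant –CH2OCH3: C–O–C linkage → ether.
  CO: –C(=O)– with carbon on both sides → ketone.
  CH(C6H5): pendant –C6H5: benzene ring → arene.
  CH(CHO): pendant –CHO: carbonyl C bonded to C and H → aldehyde.
  CH(NHCOCH3): pendant –NHC(=O)CH3: N bonded to a carbonyl → amide (not amine).
  CH2COOCH2: –C(=O)–O–C with C on the carbonyl side → ester.
  CH(COOH): pendant –COOH: carbonyl C bonded to C and –OH → carboxylic acid.
  CH(OH): –OH on an sp³ carbon → alcohol (secondary).
  CH(OH): –OH on an sp³ carbon → alcohol (secondary).
  CH(CONH2): pendant –CONH2: carbonyl C bonded to C and N → amide.
  CH(NHCOCH3): pendant –NHC(=O)CH3: N bonded to a carbonyl → amide (not amine).
  CH(OH): –OH on an sp³ carbon → alcohol (secondary).
  CHO: terminal –CHO: carbonyl C bonded to H and C → aldehyde.
Ketone appears at: CO, CO → 2.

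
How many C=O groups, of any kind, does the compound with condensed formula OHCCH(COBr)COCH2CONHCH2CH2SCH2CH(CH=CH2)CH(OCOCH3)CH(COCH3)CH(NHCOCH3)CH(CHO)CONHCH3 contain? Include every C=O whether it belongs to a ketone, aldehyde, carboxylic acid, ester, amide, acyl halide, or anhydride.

OHC: aldehyde, 1 C=O (running total 1).
CH(COBr): acyl halide, 1 C=O (running total 2).
CO: ketone, 1 C=O (running total 3).
CH2CONHCH2: amide, 1 C=O (running total 4).
CH(OCOCH3): ester, 1 C=O (running total 5).
CH(COCH3): ketone, 1 C=O (running total 6).
CH(NHCOCH3): amide, 1 C=O (running total 7).
CH(CHO): aldehyde, 1 C=O (running total 8).
CONHCH3: amide, 1 C=O (running total 9).

9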